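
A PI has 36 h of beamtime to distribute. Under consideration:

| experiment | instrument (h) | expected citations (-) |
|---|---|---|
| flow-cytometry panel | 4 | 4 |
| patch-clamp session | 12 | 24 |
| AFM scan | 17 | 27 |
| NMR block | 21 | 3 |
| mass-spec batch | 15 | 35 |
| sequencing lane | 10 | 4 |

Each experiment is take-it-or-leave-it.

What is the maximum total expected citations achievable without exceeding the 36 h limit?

66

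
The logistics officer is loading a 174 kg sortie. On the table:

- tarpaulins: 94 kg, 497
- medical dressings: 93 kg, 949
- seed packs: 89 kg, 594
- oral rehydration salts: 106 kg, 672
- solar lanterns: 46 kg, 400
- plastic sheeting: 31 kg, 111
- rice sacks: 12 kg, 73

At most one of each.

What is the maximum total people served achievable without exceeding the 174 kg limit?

Density check — medical dressings 10.20, solar lanterns 8.70, seed packs 6.67 are the best per kg.
Filling by ratio: medical dressings + solar lanterns + rice sacks for 1422, with 23 kg left unused.
Dropping rice sacks frees 12 kg; slotting in plastic sheeting (31 kg) lifts the total to 1460 at 170 kg.

1460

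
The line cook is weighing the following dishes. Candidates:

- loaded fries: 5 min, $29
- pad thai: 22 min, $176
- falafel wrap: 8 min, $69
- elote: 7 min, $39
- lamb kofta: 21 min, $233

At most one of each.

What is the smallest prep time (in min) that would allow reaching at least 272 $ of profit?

Minimise min subject to total profit ≥ 272.
Taking elote + lamb kofta gives 272 (≥ 272) for 28 min.
Below 28 min the best achievable stays under 272.

28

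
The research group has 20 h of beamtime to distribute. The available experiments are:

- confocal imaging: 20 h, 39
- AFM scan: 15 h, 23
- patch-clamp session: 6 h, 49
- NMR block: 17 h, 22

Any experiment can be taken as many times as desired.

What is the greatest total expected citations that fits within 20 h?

147

Best packing: 3×patch-clamp session — 18 h, 147 total.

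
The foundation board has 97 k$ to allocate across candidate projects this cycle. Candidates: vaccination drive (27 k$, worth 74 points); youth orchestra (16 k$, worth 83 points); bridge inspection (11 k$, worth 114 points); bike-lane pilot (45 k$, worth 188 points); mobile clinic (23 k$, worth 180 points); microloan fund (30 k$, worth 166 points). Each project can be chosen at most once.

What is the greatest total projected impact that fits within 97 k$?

A density-first pass picks youth orchestra + bridge inspection + mobile clinic + microloan fund — 543 at 80 k$.
Dropping microloan fund frees 30 k$; slotting in bike-lane pilot (45 k$) lifts the total to 565 at 95 k$.
The spare 2 k$ is too small for any remaining project, and no exchange beats 565.

565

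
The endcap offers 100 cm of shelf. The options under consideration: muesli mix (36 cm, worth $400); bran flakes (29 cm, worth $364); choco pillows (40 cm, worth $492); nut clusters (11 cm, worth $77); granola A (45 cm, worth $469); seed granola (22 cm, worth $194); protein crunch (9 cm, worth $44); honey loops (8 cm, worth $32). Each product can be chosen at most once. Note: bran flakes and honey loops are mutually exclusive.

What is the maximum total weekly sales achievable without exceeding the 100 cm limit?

1094

Density check — bran flakes 12.55, choco pillows 12.30, muesli mix 11.11, granola A 10.42 are the best per cm.
Best packing: bran flakes + choco pillows + seed granola + protein crunch — 100 cm, 1094 total.
Every other selection either busts 100 cm or breaks a pairing rule or fails to beat 1094.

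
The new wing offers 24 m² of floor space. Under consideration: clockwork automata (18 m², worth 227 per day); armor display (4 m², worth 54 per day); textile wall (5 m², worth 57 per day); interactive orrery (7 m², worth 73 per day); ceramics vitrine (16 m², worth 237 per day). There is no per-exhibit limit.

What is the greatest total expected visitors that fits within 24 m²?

345

2×armor display + ceramics vitrine uses 24 of the 24 m² and totals 345.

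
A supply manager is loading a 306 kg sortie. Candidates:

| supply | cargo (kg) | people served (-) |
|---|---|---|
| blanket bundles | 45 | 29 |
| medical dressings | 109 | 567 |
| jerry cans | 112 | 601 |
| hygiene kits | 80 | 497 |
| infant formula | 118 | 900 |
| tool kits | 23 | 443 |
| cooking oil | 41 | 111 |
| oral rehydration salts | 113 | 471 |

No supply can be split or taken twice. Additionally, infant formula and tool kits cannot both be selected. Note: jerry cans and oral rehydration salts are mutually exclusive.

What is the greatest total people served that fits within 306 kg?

Density check — tool kits 19.26, infant formula 7.63, hygiene kits 6.21, jerry cans 5.37 are the best per kg.
Taking medical dressings + jerry cans + tool kits + cooking oil: 285 kg used, 1722 in people served.
The closest alternative, blanket bundles + jerry cans + hygiene kits + tool kits + cooking oil, reaches only 1681.

1722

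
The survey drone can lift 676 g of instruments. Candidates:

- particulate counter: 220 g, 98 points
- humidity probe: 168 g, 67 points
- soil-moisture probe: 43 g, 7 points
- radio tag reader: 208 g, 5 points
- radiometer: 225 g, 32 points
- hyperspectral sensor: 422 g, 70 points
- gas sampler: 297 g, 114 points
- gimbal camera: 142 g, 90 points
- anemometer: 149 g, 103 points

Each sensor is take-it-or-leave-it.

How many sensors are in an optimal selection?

3

The maximum data value within 676 g is 315.
particulate counter + gas sampler + anemometer hits 315 at 666 g.
All optima have 3 sensors.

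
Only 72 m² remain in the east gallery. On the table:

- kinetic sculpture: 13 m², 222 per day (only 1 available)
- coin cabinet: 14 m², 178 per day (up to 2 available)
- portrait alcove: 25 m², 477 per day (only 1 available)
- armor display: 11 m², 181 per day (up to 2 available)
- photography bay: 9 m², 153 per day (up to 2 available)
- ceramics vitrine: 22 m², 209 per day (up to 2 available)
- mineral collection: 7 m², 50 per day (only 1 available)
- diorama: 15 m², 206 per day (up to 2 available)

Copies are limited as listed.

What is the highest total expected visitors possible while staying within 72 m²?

1214

Density check — portrait alcove 19.08, kinetic sculpture 17.08, photography bay 17.00, armor display 16.45 are the best per m².
The ratio heuristic lands on kinetic sculpture + portrait alcove + armor display + 2×photography bay (1186) but leaves 5 m² idle.
The 9 m² tied up in photography bay is better spent on armor display — total rises to 1214 (69 m²).
The spare 3 m² is too small for any remaining exhibit, and no exchange beats 1214.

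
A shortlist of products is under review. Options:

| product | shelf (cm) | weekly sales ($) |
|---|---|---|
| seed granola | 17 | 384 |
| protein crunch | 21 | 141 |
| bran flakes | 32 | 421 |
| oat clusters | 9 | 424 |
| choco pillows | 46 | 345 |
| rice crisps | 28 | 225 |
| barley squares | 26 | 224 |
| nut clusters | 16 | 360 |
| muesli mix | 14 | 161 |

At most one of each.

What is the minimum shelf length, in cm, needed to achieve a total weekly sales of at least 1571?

Need the lightest bundle worth ≥ 1571.
seed granola + bran flakes + oat clusters + nut clusters: 1589 weekly sales at 74 cm.
Below 74 cm the best achievable stays under 1571.

74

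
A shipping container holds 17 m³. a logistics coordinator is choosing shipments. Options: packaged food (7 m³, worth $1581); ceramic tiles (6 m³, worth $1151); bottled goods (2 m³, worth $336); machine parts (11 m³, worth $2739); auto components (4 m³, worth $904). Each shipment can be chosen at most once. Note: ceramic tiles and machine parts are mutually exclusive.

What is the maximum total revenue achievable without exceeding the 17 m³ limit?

Ranking by ratio (revenue/m³): machine parts 249.00, auto components 226.00, packaged food 225.86.
Bottled goods + machine parts + auto components uses 17 of the 17 m³ and totals 3979.

3979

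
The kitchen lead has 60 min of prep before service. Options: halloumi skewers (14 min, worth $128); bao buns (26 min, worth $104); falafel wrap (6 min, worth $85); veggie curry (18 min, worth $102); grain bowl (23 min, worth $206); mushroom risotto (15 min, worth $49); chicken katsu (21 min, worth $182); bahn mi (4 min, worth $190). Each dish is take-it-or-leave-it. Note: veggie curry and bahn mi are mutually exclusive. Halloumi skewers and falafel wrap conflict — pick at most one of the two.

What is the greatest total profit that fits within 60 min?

Falafel wrap + grain bowl + chicken katsu + bahn mi uses 54 of the 60 min and totals 663.
Runner-up bao buns + falafel wrap + grain bowl + bahn mi tops out at 585.

663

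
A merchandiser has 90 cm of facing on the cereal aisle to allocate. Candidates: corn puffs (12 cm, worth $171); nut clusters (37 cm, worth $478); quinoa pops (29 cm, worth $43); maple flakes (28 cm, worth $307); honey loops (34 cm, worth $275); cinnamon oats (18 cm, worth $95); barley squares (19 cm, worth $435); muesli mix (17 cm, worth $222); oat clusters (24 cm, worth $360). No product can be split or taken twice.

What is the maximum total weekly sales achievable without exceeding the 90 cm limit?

Greedy by ratio would take corn puffs + cinnamon oats + barley squares + muesli mix + oat clusters: 90 cm used, total 1283.
Dropping corn puffs and cinnamon oats frees 30 cm; slotting in maple flakes (28 cm) lifts the total to 1324 at 88 cm.
Runner-up corn puffs + nut clusters + barley squares + muesli mix tops out at 1306.

1324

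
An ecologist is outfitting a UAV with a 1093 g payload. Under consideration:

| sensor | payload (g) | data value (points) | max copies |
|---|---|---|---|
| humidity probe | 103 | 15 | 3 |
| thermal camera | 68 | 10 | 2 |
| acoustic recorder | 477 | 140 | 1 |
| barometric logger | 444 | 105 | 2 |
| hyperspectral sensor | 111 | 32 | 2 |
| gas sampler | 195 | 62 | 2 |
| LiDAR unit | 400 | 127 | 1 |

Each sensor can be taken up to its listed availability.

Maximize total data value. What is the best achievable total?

Taking the top-ratio sensors first gives thermal camera + 2×hyperspectral sensor + 2×gas sampler + LiDAR unit for 325 (1080 g).
The 485 g tied up in thermal camera and 2×hyperspectral sensor and gas sampler is better spent on acoustic recorder — total rises to 329 (1072 g).

329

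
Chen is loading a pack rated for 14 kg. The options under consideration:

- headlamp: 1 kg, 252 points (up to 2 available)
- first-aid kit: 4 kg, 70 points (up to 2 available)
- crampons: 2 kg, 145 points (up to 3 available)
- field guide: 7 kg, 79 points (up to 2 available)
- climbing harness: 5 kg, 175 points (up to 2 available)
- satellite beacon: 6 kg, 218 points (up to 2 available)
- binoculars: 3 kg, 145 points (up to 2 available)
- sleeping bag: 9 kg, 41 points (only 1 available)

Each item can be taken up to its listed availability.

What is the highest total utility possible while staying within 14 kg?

Ranking by ratio (utility/kg): headlamp 252.00, crampons 72.50, binoculars 48.33, satellite beacon 36.33.
The ratio ordering already packs tightly: 2×headlamp + 3×crampons + 2×binoculars, 14 kg, 1229.
That's the maximum — no swap from here does better than 1229.

1229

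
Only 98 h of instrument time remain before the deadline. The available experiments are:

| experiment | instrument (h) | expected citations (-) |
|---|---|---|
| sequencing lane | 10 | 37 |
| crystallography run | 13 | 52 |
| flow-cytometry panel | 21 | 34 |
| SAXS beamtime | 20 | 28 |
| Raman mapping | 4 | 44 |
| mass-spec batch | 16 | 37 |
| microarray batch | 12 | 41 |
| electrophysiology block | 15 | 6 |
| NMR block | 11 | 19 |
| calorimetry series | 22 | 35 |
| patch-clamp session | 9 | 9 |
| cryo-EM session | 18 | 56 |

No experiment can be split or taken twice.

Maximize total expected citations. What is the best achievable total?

302

A density-first pass picks sequencing lane + crystallography run + Raman mapping + mass-spec batch + microarray batch + NMR block + patch-clamp session + cryo-EM session — 295 at 93 h.
Dropping NMR block and patch-clamp session frees 20 h; slotting in calorimetry series (22 h) lifts the total to 302 at 95 h.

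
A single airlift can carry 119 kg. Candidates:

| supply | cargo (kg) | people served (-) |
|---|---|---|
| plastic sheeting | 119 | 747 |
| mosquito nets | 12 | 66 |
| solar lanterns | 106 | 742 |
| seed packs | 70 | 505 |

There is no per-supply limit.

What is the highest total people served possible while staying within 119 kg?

808

Taking the top-ratio supplies first gives 4×mosquito nets + seed packs for 769 (118 kg).
Replace 3×mosquito nets and seed packs with solar lanterns: the trade gains 39 net, giving 808 at 118 kg.
That's the maximum — no swap from here does better than 808.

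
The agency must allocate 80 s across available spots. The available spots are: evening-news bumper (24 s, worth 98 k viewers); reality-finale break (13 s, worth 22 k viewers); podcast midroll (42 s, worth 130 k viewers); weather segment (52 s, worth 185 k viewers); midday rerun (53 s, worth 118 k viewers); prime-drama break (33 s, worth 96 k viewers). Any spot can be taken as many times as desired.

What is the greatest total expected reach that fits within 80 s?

The ratio ordering already packs tightly: 3×evening-news bumper, 72 s, 294.
Nothing else within 80 s beats 294.

294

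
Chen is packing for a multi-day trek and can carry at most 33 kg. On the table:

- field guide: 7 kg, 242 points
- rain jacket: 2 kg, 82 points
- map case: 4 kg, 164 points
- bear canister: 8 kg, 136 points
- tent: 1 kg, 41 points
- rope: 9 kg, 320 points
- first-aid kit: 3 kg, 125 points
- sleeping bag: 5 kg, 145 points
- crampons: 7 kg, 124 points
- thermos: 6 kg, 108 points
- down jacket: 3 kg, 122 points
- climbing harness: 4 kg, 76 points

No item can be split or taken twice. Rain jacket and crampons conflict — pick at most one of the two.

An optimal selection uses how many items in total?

7

Optimal total is 1200.
field guide + rain jacket + map case + rope + first-aid kit + sleeping bag + down jacket hits 1200 at 33 kg.
Every optimal selection uses 7 items.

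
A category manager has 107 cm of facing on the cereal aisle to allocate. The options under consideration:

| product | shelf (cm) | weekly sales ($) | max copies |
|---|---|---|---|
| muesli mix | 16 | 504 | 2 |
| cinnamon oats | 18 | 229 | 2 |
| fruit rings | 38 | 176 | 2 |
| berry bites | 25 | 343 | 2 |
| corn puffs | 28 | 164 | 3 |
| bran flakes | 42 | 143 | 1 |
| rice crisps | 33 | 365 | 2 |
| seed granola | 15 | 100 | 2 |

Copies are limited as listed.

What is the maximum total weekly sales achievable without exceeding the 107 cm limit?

1923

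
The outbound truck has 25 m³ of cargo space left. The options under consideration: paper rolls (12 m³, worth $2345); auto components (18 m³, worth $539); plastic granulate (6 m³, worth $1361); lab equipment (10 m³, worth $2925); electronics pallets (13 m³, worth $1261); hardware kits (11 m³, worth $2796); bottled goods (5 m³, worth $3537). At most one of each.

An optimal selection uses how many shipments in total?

The maximum revenue within 25 m³ is 7823.
One optimal bundle: plastic granulate + lab equipment + bottled goods (21 m³).
Every optimal selection uses 3 shipments.

3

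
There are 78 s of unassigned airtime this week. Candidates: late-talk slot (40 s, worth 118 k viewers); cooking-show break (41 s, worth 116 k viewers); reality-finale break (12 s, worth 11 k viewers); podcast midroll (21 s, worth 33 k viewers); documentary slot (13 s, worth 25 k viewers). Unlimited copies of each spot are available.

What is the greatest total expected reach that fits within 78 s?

179

Ranking by ratio (expected reach/s): late-talk slot 2.95, cooking-show break 2.83, documentary slot 1.92, podcast midroll 1.57.
Best packing: late-talk slot + reality-finale break + 2×documentary slot — 78 s, 179 total.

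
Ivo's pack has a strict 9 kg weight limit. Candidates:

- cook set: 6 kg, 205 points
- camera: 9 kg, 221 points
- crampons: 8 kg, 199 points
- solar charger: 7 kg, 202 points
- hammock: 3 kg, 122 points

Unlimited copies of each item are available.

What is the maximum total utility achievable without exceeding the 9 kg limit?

3×hammock uses 9 of the 9 kg and totals 366.
No other feasible combination exceeds 366.

366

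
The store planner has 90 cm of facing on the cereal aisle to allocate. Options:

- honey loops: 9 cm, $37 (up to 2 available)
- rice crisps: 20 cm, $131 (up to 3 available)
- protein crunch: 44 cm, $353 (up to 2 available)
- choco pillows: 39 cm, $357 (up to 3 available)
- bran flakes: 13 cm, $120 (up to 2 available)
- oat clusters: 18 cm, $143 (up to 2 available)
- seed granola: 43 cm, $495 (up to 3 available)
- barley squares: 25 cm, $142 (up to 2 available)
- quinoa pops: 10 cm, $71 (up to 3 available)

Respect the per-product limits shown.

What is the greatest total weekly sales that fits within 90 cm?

990

Best packing: 2×seed granola — 86 cm, 990 total.
Nothing else within 90 cm beats 990.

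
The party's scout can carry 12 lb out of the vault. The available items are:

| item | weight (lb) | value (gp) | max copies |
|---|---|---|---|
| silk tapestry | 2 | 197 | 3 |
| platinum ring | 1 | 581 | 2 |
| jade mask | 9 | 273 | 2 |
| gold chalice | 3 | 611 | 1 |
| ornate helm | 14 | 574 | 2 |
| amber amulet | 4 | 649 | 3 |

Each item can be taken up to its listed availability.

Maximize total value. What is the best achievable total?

A density-first pass picks silk tapestry + 2×platinum ring + gold chalice + amber amulet — 2619 at 11 lb.
Dropping gold chalice frees 3 lb; slotting in amber amulet (4 lb) lifts the total to 2657 at 12 lb.
No other feasible combination exceeds 2657.

2657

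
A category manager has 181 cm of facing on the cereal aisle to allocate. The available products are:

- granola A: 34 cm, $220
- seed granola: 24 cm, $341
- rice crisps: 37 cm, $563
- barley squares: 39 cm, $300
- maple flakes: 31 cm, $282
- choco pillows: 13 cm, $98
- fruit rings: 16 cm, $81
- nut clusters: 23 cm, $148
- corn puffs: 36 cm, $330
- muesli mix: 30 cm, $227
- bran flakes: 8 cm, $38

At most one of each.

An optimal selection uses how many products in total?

6

Best achievable weekly sales is 1914.
seed granola + rice crisps + barley squares + maple flakes + choco pillows + corn puffs hits 1914 at 180 cm.
All optima have 6 products.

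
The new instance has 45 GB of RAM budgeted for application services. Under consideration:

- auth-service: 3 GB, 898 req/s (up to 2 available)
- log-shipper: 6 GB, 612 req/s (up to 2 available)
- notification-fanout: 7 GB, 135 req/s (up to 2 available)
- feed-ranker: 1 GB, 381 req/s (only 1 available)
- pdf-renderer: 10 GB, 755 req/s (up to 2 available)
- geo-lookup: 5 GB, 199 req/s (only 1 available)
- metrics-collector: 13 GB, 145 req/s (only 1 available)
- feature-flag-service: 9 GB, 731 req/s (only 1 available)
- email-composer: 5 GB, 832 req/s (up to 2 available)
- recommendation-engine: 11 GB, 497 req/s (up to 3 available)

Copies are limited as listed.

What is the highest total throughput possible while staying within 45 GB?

By throughput per GB: feed-ranker 381.00, auth-service 299.33, email-composer 166.40, log-shipper 102.00 lead.
A density-first pass picks 2×auth-service + 2×log-shipper + feed-ranker + geo-lookup + feature-flag-service + 2×email-composer — 5995 at 43 GB.
Replace feature-flag-service with pdf-renderer: the trade gains 24 net, giving 6019 at 44 GB.

6019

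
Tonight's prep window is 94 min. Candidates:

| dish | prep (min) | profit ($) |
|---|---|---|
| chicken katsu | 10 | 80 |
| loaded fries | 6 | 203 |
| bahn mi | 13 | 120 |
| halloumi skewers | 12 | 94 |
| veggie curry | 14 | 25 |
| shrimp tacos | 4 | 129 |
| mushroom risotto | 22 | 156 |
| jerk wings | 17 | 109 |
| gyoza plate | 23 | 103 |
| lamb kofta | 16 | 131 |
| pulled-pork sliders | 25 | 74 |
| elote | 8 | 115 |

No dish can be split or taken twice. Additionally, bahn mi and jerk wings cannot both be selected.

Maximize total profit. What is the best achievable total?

Best packing: chicken katsu + loaded fries + bahn mi + halloumi skewers + shrimp tacos + mushroom risotto + lamb kofta + elote — 91 min, 1028 total.

1028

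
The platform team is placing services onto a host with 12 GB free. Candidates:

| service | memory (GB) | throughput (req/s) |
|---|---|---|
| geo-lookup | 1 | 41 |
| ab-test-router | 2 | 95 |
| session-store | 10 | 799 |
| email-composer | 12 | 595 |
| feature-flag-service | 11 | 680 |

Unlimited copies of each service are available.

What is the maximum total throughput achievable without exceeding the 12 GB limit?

894

Ranking by ratio (throughput/GB): session-store 79.90, feature-flag-service 61.82, email-composer 49.58.
The ratio ordering already packs tightly: ab-test-router + session-store, 12 GB, 894.
Nothing else within 12 GB beats 894.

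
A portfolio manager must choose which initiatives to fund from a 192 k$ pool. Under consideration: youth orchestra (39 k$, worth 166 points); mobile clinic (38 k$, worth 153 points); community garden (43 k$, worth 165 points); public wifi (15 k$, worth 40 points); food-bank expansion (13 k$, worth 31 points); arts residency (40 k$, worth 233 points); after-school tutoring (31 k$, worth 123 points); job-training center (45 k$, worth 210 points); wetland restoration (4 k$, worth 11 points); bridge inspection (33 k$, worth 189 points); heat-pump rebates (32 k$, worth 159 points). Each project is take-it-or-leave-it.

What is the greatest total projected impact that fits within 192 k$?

957

Youth orchestra + arts residency + job-training center + bridge inspection + heat-pump rebates uses 189 of the 192 k$ and totals 957.
The spare 3 k$ is too small for any remaining project, and no exchange beats 957.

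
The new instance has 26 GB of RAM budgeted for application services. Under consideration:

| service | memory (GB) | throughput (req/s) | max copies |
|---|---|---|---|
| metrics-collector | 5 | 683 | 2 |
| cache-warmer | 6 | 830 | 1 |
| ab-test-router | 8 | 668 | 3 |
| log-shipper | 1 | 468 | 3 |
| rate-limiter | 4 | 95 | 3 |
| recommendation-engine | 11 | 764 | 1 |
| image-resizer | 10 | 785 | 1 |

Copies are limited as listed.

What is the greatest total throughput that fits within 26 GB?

By throughput per GB: log-shipper 468.00, cache-warmer 138.33, metrics-collector 136.60 lead.
Greedy by ratio would take 2×metrics-collector + cache-warmer + 3×log-shipper + rate-limiter: 23 GB used, total 3695.
Dropping log-shipper and rate-limiter frees 5 GB; slotting in ab-test-router (8 GB) lifts the total to 3800 at 26 GB.

3800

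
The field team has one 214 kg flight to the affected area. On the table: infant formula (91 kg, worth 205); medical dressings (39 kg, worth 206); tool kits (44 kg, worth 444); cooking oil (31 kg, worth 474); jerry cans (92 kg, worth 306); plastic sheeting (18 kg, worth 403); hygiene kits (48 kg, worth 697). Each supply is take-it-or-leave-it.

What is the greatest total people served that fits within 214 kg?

By people served per kg: plastic sheeting 22.39, cooking oil 15.29, hygiene kits 14.52, tool kits 10.09 lead.
The ratio ordering already packs tightly: medical dressings + tool kits + cooking oil + plastic sheeting + hygiene kits, 180 kg, 2224.
No other feasible combination exceeds 2224.

2224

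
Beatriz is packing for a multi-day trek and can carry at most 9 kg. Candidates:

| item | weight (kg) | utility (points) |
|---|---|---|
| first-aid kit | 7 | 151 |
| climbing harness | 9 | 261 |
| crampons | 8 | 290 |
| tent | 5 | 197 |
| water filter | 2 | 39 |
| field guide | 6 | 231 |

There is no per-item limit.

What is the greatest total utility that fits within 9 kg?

290

A density-first pass picks tent + 2×water filter — 275 at 9 kg.
Replace tent and 2×water filter with crampons: the trade gains 15 net, giving 290 at 8 kg.
Every other selection either busts 9 kg or fails to beat 290.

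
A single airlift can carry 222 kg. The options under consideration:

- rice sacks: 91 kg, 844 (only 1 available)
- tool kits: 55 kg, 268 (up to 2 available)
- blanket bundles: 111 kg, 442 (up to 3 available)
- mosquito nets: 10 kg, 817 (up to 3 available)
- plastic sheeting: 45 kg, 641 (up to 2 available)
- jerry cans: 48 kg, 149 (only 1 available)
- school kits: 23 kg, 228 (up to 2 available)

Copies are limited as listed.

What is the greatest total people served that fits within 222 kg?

4577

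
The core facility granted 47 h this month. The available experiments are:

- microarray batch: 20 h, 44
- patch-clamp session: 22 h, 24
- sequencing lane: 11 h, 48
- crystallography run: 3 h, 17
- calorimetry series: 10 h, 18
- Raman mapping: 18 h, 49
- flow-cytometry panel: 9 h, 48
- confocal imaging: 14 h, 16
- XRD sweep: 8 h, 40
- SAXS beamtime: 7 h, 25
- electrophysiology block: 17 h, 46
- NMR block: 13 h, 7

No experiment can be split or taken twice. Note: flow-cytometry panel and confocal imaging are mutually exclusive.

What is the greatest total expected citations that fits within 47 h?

185

Density check — crystallography run 5.67, flow-cytometry panel 5.33, XRD sweep 5.00, sequencing lane 4.36 are the best per h.
Greedy by ratio would take sequencing lane + crystallography run + flow-cytometry panel + XRD sweep + SAXS beamtime: 38 h used, total 178.
Replace crystallography run and SAXS beamtime with Raman mapping: the trade gains 7 net, giving 185 at 46 h.
The closest alternative, sequencing lane + crystallography run + flow-cytometry panel + SAXS beamtime + electrophysiology block, reaches only 184.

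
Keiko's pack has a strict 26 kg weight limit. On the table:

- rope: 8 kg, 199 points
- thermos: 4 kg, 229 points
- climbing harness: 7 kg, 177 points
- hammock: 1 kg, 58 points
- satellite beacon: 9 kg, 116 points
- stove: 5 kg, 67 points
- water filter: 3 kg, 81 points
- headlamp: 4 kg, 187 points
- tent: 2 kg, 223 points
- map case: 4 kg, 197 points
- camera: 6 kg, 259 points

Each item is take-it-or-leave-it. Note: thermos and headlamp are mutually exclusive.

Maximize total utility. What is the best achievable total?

1166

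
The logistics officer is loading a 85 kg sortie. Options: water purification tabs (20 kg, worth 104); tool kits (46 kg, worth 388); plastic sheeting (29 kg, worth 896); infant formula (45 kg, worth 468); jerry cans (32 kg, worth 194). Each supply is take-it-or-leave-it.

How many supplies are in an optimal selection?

2

Best achievable people served is 1364.
One optimal bundle: plastic sheeting + infant formula (74 kg).
All optima have 2 supplies.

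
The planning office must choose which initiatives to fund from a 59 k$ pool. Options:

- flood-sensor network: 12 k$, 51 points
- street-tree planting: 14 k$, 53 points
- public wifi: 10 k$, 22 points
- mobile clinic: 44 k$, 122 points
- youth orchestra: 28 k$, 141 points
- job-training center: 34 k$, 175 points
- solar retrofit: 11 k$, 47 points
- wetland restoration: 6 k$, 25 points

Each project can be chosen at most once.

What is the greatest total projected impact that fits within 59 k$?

Greedy by ratio would take flood-sensor network + job-training center + solar retrofit: 57 k$ used, total 273.
The 12 k$ tied up in flood-sensor network is better spent on street-tree planting — total rises to 275 (59 k$).
Nothing else within 59 k$ beats 275.

275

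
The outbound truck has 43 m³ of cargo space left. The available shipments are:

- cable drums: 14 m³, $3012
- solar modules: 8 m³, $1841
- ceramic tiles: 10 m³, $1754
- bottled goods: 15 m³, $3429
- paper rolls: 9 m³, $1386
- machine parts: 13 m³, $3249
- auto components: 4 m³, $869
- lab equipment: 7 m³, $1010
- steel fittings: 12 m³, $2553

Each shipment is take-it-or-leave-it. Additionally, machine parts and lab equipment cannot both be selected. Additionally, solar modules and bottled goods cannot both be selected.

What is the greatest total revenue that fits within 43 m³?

Cable drums + bottled goods + machine parts uses 42 of the 43 m³ and totals 9690.
Every other selection either busts 43 m³ or breaks a pairing rule or fails to beat 9690.

9690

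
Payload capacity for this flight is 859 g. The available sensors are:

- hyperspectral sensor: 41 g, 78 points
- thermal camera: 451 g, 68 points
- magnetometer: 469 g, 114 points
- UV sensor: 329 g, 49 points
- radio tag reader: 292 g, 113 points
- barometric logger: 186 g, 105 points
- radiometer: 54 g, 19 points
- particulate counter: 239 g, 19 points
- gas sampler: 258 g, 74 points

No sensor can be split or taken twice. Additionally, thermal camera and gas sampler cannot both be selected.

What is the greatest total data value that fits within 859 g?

389

Density check — hyperspectral sensor 1.90, barometric logger 0.56, radio tag reader 0.39 are the best per g.
Taking hyperspectral sensor + radio tag reader + barometric logger + radiometer + gas sampler: 831 g used, 389 in data value.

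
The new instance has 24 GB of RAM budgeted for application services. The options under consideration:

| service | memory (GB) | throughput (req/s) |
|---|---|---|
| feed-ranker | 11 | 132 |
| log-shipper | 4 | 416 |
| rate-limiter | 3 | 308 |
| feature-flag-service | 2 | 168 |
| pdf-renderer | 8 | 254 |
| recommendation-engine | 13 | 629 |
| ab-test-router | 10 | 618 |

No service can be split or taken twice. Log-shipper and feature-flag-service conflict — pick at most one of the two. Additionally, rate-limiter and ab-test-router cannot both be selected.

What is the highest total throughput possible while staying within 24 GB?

By throughput per GB: log-shipper 104.00, rate-limiter 102.67, feature-flag-service 84.00 lead.
Taking log-shipper + rate-limiter + recommendation-engine: 20 GB used, 1353 in throughput.

1353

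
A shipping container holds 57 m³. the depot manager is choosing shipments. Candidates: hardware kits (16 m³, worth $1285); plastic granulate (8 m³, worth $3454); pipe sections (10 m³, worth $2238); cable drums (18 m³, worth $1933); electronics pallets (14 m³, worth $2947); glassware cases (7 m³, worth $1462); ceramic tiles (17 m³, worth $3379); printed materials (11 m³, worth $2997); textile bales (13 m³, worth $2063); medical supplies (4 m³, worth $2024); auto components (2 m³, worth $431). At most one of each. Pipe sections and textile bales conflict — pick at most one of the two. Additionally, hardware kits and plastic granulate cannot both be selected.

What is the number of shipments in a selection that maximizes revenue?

Best achievable revenue is 15554.
plastic granulate + pipe sections + glassware cases + ceramic tiles + printed materials + medical supplies hits 15554 at 57 m³.
All optima have 6 shipments.

6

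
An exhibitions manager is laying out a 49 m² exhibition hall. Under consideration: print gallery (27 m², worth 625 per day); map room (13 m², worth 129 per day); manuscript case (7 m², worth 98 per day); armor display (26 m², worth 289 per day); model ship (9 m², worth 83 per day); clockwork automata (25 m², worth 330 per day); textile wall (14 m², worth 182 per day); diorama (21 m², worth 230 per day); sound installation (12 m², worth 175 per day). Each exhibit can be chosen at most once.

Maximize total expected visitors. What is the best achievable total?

Ranking by ratio (expected visitors/m²): print gallery 23.15, sound installation 14.58, manuscript case 14.00.
A density-first pass picks print gallery + manuscript case + sound installation — 898 at 46 m².
Replace sound installation with textile wall: the trade gains 7 net, giving 905 at 48 m².
An exhaustive check of the 512 subsets confirms 905.

905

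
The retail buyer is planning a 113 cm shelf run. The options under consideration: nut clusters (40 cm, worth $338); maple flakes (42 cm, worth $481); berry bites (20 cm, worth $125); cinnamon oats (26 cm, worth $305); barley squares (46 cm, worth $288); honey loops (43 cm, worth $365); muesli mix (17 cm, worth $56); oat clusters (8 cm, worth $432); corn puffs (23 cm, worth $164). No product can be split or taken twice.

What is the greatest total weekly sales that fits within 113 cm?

Taking the top-ratio products first gives maple flakes + cinnamon oats + oat clusters + corn puffs for 1382 (99 cm).
The 26 cm tied up in cinnamon oats is better spent on nut clusters — total rises to 1415 (113 cm).

1415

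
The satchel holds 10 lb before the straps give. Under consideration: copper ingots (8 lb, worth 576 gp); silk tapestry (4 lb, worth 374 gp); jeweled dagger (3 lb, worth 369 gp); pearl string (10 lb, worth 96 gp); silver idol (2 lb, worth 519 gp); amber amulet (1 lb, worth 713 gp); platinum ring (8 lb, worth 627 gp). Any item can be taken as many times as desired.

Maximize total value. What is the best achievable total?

The ratio ordering already packs tightly: 10×amber amulet, 10 lb, 7130.

7130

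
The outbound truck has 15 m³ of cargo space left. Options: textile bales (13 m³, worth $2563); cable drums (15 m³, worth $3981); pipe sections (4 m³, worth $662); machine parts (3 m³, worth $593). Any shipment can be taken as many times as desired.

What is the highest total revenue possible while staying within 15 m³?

3981

Cable drums uses 15 of the 15 m³ and totals 3981.
No other feasible combination exceeds 3981.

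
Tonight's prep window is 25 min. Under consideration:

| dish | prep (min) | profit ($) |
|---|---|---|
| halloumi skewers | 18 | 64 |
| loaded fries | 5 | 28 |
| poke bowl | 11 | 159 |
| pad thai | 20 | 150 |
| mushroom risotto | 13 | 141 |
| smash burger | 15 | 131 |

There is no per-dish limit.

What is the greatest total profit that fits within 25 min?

Taking 2×poke bowl: 22 min used, 318 in profit.
Nothing else within 25 min beats 318.

318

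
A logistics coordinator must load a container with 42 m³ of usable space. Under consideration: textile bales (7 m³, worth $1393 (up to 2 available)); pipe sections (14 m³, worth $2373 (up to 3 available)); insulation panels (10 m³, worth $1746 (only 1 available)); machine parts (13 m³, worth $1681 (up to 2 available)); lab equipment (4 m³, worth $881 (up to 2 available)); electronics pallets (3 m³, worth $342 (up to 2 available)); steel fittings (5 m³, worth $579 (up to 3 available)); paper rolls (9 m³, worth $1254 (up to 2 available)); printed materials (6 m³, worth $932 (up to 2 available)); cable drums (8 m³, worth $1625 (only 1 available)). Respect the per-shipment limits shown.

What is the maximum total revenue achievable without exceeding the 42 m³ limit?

8037

Taking the top-ratio shipments first gives 2×textile bales + insulation panels + 2×lab equipment + cable drums for 7919 (40 m³).
Dropping insulation panels frees 10 m³; slotting in 2×printed materials (12 m³) lifts the total to 8037 at 42 m³.
No other feasible combination exceeds 8037.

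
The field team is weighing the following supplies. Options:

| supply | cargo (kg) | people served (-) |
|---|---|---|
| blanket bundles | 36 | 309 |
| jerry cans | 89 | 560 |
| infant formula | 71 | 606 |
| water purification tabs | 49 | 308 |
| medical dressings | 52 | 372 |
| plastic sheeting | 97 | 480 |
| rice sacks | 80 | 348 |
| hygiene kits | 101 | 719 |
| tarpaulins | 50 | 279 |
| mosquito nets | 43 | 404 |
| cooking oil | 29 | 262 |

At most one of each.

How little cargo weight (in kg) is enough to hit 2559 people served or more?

329

Need the lightest bundle worth ≥ 2559.
blanket bundles + infant formula + water purification tabs + hygiene kits + mosquito nets + cooking oil reaches 2608 using 329 kg.
Any bundle with less than 329 kg falls short of 2559.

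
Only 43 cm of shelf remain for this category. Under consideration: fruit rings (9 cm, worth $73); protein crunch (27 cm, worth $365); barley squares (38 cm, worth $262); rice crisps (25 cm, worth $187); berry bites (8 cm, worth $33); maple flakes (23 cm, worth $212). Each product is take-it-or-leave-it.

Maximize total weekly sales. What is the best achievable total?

438

By weekly sales per cm: protein crunch 13.52, maple flakes 9.22, fruit rings 8.11, rice crisps 7.48 lead.
Taking fruit rings + protein crunch: 36 cm used, 438 in weekly sales.
Nothing else within 43 cm beats 438.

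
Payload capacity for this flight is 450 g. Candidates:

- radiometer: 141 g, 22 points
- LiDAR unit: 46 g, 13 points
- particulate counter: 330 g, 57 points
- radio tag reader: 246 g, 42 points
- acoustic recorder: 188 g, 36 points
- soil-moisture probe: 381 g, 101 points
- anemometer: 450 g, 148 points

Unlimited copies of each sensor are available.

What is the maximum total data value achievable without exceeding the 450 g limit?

148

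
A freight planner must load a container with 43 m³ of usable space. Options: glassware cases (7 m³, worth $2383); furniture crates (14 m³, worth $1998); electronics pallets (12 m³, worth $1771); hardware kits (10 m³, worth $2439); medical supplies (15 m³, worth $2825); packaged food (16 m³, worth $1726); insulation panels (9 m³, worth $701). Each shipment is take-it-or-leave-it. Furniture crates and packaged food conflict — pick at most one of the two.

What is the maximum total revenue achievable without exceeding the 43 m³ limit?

8591

Filling by ratio: glassware cases + hardware kits + medical supplies + insulation panels for 8348, with 2 m³ left unused.
Replace medical supplies and insulation panels with furniture crates + electronics pallets: the trade gains 243 net, giving 8591 at 43 m³.
Nothing else feasible within 43 m³ beats 8591.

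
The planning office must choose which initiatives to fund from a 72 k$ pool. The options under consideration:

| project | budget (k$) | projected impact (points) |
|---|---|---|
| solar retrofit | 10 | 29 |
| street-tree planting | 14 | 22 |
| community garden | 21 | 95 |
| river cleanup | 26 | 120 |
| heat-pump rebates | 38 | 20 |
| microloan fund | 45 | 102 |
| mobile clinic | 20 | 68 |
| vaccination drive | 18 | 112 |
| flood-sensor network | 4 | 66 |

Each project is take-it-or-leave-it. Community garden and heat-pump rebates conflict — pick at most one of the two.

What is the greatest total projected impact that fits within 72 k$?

393

Taking community garden + river cleanup + vaccination drive + flood-sensor network: 69 k$ used, 393 in projected impact.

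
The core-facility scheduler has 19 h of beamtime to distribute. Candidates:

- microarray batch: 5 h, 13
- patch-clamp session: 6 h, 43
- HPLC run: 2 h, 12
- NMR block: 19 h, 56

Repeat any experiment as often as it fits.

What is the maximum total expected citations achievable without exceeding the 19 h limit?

The ratio ordering already packs tightly: 3×patch-clamp session, 18 h, 129.

129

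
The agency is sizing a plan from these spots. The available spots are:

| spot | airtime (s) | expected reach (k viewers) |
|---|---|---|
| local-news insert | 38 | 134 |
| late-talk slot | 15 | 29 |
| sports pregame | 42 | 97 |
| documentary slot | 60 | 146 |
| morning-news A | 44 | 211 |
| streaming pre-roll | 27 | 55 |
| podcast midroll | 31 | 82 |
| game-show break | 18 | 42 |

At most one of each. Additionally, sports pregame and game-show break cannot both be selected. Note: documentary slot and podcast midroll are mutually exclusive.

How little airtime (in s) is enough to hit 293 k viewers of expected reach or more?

75

Minimise s subject to total expected reach ≥ 293.
morning-news A + podcast midroll reaches 293 using 75 s.
No combination under 75 s hits 293.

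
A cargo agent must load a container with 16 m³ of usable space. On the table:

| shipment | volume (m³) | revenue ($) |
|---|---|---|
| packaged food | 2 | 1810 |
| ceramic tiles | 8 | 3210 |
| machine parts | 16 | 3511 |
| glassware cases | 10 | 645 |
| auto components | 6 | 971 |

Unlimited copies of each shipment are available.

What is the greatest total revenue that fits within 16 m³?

14480

The ratio ordering already packs tightly: 8×packaged food, 16 m³, 14480.
Nothing else within 16 m³ beats 14480.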